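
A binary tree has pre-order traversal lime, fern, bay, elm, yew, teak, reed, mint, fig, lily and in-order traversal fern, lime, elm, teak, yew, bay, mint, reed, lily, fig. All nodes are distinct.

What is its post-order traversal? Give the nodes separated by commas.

fern, teak, yew, elm, mint, lily, fig, reed, bay, lime

The first element of pre-order is the root; it splits in-order into left and right subtrees.
Root lime: left subtree has 1 node {fern}, right has 8 {elm, teak, yew, bay, mint, reed, lily, fig}.
  Root bay: left subtree has 3 nodes {elm, teak, yew}, right has 4 {mint, reed, lily, fig}.
    Root elm: left subtree has 0 nodes { }, right has 2 {teak, yew}.
      Root yew: left subtree has 1 node {teak}, right has 0 { }.
    Root reed: left subtree has 1 node {mint}, right has 2 {lily, fig}.
      Root fig: left subtree has 1 node {lily}, right has 0 { }.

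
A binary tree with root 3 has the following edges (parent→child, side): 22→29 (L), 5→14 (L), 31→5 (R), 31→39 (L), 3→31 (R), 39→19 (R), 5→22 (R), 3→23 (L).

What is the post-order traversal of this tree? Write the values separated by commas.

23, 19, 39, 14, 29, 22, 5, 31, 3

Post-order visits the left subtree, then the right subtree, then the node.
At 3: go left to 23.
  23 is a leaf — visit 23.
At 3: go right to 31.
  At 31: go left to 39.
    At 39: no left child.
    At 39: go right to 19.
      19 is a leaf — visit 19.
    Visit 39.
  At 31: go right to 5.
    At 5: go left to 14.
      14 is a leaf — visit 14.
    At 5: go right to 22.
      At 22: go left to 29.
        29 is a leaf — visit 29.
      At 22: no right child.
      Visit 22.
    Visit 5.
  Visit 31.
Visit 3.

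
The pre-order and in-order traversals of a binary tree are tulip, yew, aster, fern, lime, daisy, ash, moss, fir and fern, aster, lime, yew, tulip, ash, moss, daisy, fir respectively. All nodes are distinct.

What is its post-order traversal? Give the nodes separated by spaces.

The first element of pre-order is the root; it splits in-order into left and right subtrees.
Root tulip: left subtree has 4 nodes {fern, aster, lime, yew}, right has 4 {ash, moss, daisy, fir}.
  Root yew: left subtree has 3 nodes {fern, aster, lime}, right has 0 { }.
    Root aster: left subtree has 1 node {fern}, right has 1 {lime}.
  Root daisy: left subtree has 2 nodes {ash, moss}, right has 1 {fir}.
    Root ash: left subtree has 0 nodes { }, right has 1 {moss}.

fern lime aster yew moss ash fir daisy tulip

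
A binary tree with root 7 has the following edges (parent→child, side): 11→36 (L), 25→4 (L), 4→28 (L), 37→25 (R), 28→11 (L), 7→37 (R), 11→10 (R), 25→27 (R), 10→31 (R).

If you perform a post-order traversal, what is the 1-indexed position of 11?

4

Post-order visits the left subtree, then the right subtree, then the node.
At 7: no left child.
At 7: go right to 37.
  At 37: no left child.
  At 37: go right to 25.
    At 25: go left to 4.
      At 4: go left to 28.
        At 28: go left to 11.
          At 11: go left to 36.
            36 is a leaf — visit 36.
          At 11: go right to 10.
            At 10: no left child.
            At 10: go right to 31.
              31 is a leaf — visit 31.
            Visit 10.
          Visit 11.
        At 28: no right child.
        Visit 28.
      At 4: no right child.
      Visit 4.
    At 25: go right to 27.
      27 is a leaf — visit 27.
    Visit 25.
  Visit 37.
Visit 7.
Full post-order sequence: 36, 31, 10, 11, 28, 4, 27, 25, 37, 7.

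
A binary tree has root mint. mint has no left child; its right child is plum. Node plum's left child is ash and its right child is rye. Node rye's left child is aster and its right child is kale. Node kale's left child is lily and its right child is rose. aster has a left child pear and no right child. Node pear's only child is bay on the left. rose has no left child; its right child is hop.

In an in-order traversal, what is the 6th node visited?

In-order visits the left subtree, then the node, then the right subtree.
At mint: no left child.
Visit mint.
At mint: go right to plum.
  At plum: go left to ash.
    ash is a leaf — visit ash.
  Visit plum.
  At plum: go right to rye.
    At rye: go left to aster.
      At aster: go left to pear.
        At pear: go left to bay.
          bay is a leaf — visit bay.
        Visit pear.
        At pear: no right child.
      Visit aster.
      At aster: no right child.
    Visit rye.
    At rye: go right to kale.
      At kale: go left to lily.
        lily is a leaf — visit lily.
      Visit kale.
      At kale: go right to rose.
        At rose: no left child.
        Visit rose.
        At rose: go right to hop.
          hop is a leaf — visit hop.
Full in-order sequence: mint, ash, plum, bay, pear, aster, rye, lily, kale, rose, hop.

aster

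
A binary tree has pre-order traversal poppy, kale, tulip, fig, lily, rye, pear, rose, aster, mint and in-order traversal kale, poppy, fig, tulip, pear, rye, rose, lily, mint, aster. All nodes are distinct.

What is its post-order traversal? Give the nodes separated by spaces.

The first element of pre-order is the root; it splits in-order into left and right subtrees.
Root poppy: left subtree has 1 node {kale}, right has 8 {fig, tulip, pear, rye, rose, lily, mint, aster}.
  Root tulip: left subtree has 1 node {fig}, right has 6 {pear, rye, rose, lily, mint, aster}.
    Root lily: left subtree has 3 nodes {pear, rye, rose}, right has 2 {mint, aster}.
      Root rye: left subtree has 1 node {pear}, right has 1 {rose}.
      Root aster: left subtree has 1 node {mint}, right has 0 { }.

kale fig pear rose rye mint aster lily tulip poppy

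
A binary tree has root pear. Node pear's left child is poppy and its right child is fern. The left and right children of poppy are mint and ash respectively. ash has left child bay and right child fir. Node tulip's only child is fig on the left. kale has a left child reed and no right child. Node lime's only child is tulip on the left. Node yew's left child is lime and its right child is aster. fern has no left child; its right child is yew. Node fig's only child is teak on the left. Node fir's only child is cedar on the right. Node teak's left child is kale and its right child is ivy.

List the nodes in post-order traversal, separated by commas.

Post-order visits the left subtree, then the right subtree, then the node.
At pear: go left to poppy.
  At poppy: go left to mint.
    mint is a leaf — visit mint.
  At poppy: go right to ash.
    At ash: go left to bay.
      bay is a leaf — visit bay.
    At ash: go right to fir.
      At fir: no left child.
      At fir: go right to cedar.
        cedar is a leaf — visit cedar.
      Visit fir.
    Visit ash.
  Visit poppy.
At pear: go right to fern.
  At fern: no left child.
  At fern: go right to yew.
    At yew: go left to lime.
      At lime: go left to tulip.
        At tulip: go left to fig.
          At fig: go left to teak.
            At teak: go left to kale.
              At kale: go left to reed.
                reed is a leaf — visit reed.
              At kale: no right child.
              Visit kale.
            At teak: go right to ivy.
              ivy is a leaf — visit ivy.
            Visit teak.
          At fig: no right child.
          Visit fig.
        At tulip: no right child.
        Visit tulip.
      At lime: no right child.
      Visit lime.
    At yew: go right to aster.
      aster is a leaf — visit aster.
    Visit yew.
  Visit fern.
Visit pear.

mint, bay, cedar, fir, ash, poppy, reed, kale, ivy, teak, fig, tulip, lime, aster, yew, fern, pear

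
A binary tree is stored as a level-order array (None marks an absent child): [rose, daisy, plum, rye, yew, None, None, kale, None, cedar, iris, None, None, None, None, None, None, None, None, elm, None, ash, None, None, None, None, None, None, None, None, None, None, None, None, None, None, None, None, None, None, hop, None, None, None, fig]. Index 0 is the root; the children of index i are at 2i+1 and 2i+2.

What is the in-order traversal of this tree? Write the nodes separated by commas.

In-order visits the left subtree, then the node, then the right subtree.
At rose: go left to daisy.
  At daisy: go left to rye.
    At rye: go left to kale.
      kale is a leaf — visit kale.
    Visit rye.
    At rye: no right child.
  Visit daisy.
  At daisy: go right to yew.
    At yew: go left to cedar.
      At cedar: go left to elm.
        At elm: no left child.
        Visit elm.
        At elm: go right to hop.
          hop is a leaf — visit hop.
      Visit cedar.
      At cedar: no right child.
    Visit yew.
    At yew: go right to iris.
      At iris: go left to ash.
        At ash: no left child.
        Visit ash.
        At ash: go right to fig.
          fig is a leaf — visit fig.
      Visit iris.
      At iris: no right child.
Visit rose.
At rose: go right to plum.
  plum is a leaf — visit plum.

kale, rye, daisy, elm, hop, cedar, yew, ash, fig, iris, rose, plum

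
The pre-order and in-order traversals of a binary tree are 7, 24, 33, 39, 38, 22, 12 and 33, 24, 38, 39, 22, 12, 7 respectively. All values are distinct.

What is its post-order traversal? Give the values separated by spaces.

33 38 12 22 39 24 7

The first element of pre-order is the root; it splits in-order into left and right subtrees.
Root 7: left subtree has 6 nodes {33, 24, 38, 39, 22, 12}, right has 0 { }.
  Root 24: left subtree has 1 node {33}, right has 4 {38, 39, 22, 12}.
    Root 39: left subtree has 1 node {38}, right has 2 {22, 12}.
      Root 22: left subtree has 0 nodes { }, right has 1 {12}.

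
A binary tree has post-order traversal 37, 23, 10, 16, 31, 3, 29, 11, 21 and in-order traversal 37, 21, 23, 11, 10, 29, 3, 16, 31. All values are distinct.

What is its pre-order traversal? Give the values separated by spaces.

21 37 11 23 29 10 3 31 16

The last element of post-order is the root; it splits in-order into left and right subtrees.
Root 21: left subtree has 1 node {37}, right has 7 {23, 11, 10, 29, 3, 16, 31}.
  Root 11: left subtree has 1 node {23}, right has 5 {10, 29, 3, 16, 31}.
    Root 29: left subtree has 1 node {10}, right has 3 {3, 16, 31}.
      Root 3: left subtree has 0 nodes { }, right has 2 {16, 31}.
        Root 31: left subtree has 1 node {16}, right has 0 { }.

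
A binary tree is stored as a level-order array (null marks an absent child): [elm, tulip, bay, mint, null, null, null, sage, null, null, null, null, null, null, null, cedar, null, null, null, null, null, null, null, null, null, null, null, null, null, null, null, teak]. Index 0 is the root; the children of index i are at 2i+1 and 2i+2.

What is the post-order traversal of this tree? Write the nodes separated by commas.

teak, cedar, sage, mint, tulip, bay, elm

Post-order visits the left subtree, then the right subtree, then the node.
At elm: go left to tulip.
  At tulip: go left to mint.
    At mint: go left to sage.
      At sage: go left to cedar.
        At cedar: go left to teak.
          teak is a leaf — visit teak.
        At cedar: no right child.
        Visit cedar.
      At sage: no right child.
      Visit sage.
    At mint: no right child.
    Visit mint.
  At tulip: no right child.
  Visit tulip.
At elm: go right to bay.
  bay is a leaf — visit bay.
Visit elm.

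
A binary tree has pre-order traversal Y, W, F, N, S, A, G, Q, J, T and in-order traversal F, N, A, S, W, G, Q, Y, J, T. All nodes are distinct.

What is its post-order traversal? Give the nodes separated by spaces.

The first element of pre-order is the root; it splits in-order into left and right subtrees.
Root Y: left subtree has 7 nodes {F, N, A, S, W, G, Q}, right has 2 {J, T}.
  Root W: left subtree has 4 nodes {F, N, A, S}, right has 2 {G, Q}.
    Root F: left subtree has 0 nodes { }, right has 3 {N, A, S}.
      Root N: left subtree has 0 nodes { }, right has 2 {A, S}.
        Root S: left subtree has 1 node {A}, right has 0 { }.
    Root G: left subtree has 0 nodes { }, right has 1 {Q}.
  Root J: left subtree has 0 nodes { }, right has 1 {T}.

A S N F Q G W T J Y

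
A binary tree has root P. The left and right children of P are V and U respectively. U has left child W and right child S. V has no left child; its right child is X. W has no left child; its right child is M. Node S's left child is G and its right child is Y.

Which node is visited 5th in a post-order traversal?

Post-order visits the left subtree, then the right subtree, then the node.
At P: go left to V.
  At V: no left child.
  At V: go right to X.
    X is a leaf — visit X.
  Visit V.
At P: go right to U.
  At U: go left to W.
    At W: no left child.
    At W: go right to M.
      M is a leaf — visit M.
    Visit W.
  At U: go right to S.
    At S: go left to G.
      G is a leaf — visit G.
    At S: go right to Y.
      Y is a leaf — visit Y.
    Visit S.
  Visit U.
Visit P.
Full post-order sequence: X, V, M, W, G, Y, S, U, P.

G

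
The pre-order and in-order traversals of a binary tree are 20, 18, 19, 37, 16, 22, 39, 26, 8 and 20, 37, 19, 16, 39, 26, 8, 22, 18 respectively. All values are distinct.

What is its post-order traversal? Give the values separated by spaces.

The first element of pre-order is the root; it splits in-order into left and right subtrees.
Root 20: left subtree has 0 nodes { }, right has 8 {37, 19, 16, 39, 26, 8, 22, 18}.
  Root 18: left subtree has 7 nodes {37, 19, 16, 39, 26, 8, 22}, right has 0 { }.
    Root 19: left subtree has 1 node {37}, right has 5 {16, 39, 26, 8, 22}.
      Root 16: left subtree has 0 nodes { }, right has 4 {39, 26, 8, 22}.
        Root 22: left subtree has 3 nodes {39, 26, 8}, right has 0 { }.
          Root 39: left subtree has 0 nodes { }, right has 2 {26, 8}.
            Root 26: left subtree has 0 nodes { }, right has 1 {8}.

37 8 26 39 22 16 19 18 20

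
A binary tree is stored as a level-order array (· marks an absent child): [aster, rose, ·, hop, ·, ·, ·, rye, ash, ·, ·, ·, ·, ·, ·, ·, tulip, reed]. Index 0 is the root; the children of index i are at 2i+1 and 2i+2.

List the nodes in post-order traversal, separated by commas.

Post-order visits the left subtree, then the right subtree, then the node.
At aster: go left to rose.
  At rose: go left to hop.
    At hop: go left to rye.
      At rye: no left child.
      At rye: go right to tulip.
        tulip is a leaf — visit tulip.
      Visit rye.
    At hop: go right to ash.
      At ash: go left to reed.
        reed is a leaf — visit reed.
      At ash: no right child.
      Visit ash.
    Visit hop.
  At rose: no right child.
  Visit rose.
At aster: no right child.
Visit aster.

tulip, rye, reed, ash, hop, rose, aster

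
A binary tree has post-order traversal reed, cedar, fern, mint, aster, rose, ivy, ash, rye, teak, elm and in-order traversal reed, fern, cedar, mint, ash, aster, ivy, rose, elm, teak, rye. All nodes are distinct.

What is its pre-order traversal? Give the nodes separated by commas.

elm, ash, mint, fern, reed, cedar, ivy, aster, rose, teak, rye

The last element of post-order is the root; it splits in-order into left and right subtrees.
Root elm: left subtree has 8 nodes {reed, fern, cedar, mint, ash, aster, ivy, rose}, right has 2 {teak, rye}.
  Root ash: left subtree has 4 nodes {reed, fern, cedar, mint}, right has 3 {aster, ivy, rose}.
    Root mint: left subtree has 3 nodes {reed, fern, cedar}, right has 0 { }.
      Root fern: left subtree has 1 node {reed}, right has 1 {cedar}.
    Root ivy: left subtree has 1 node {aster}, right has 1 {rose}.
  Root teak: left subtree has 0 nodes { }, right has 1 {rye}.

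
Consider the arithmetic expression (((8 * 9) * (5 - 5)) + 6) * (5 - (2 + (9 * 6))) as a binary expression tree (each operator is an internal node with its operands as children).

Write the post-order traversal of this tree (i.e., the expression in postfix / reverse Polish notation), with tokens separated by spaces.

Post-order on an expression tree gives postfix notation: for each operator, emit left operand, right operand, then the operator.

8 9 * 5 5 - * 6 + 5 2 9 6 * + - *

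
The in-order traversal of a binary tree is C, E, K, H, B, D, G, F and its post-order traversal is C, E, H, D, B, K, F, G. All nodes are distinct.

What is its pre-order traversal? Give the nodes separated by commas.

The last element of post-order is the root; it splits in-order into left and right subtrees.
Root G: left subtree has 6 nodes {C, E, K, H, B, D}, right has 1 {F}.
  Root K: left subtree has 2 nodes {C, E}, right has 3 {H, B, D}.
    Root E: left subtree has 1 node {C}, right has 0 { }.
    Root B: left subtree has 1 node {H}, right has 1 {D}.

G, K, E, C, B, H, D, F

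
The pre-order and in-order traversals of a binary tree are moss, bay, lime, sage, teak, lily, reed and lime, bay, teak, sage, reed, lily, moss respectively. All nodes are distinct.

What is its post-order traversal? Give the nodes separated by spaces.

lime teak reed lily sage bay moss

The first element of pre-order is the root; it splits in-order into left and right subtrees.
Root moss: left subtree has 6 nodes {lime, bay, teak, sage, reed, lily}, right has 0 { }.
  Root bay: left subtree has 1 node {lime}, right has 4 {teak, sage, reed, lily}.
    Root sage: left subtree has 1 node {teak}, right has 2 {reed, lily}.
      Root lily: left subtree has 1 node {reed}, right has 0 { }.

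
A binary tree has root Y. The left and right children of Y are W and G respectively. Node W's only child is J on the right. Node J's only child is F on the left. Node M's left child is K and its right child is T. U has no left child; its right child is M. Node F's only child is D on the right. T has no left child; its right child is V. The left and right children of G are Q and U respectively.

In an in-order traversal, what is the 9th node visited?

In-order visits the left subtree, then the node, then the right subtree.
At Y: go left to W.
  At W: no left child.
  Visit W.
  At W: go right to J.
    At J: go left to F.
      At F: no left child.
      Visit F.
      At F: go right to D.
        D is a leaf — visit D.
    Visit J.
    At J: no right child.
Visit Y.
At Y: go right to G.
  At G: go left to Q.
    Q is a leaf — visit Q.
  Visit G.
  At G: go right to U.
    At U: no left child.
    Visit U.
    At U: go right to M.
      At M: go left to K.
        K is a leaf — visit K.
      Visit M.
      At M: go right to T.
        At T: no left child.
        Visit T.
        At T: go right to V.
          V is a leaf — visit V.
Full in-order sequence: W, F, D, J, Y, Q, G, U, K, M, T, V.

K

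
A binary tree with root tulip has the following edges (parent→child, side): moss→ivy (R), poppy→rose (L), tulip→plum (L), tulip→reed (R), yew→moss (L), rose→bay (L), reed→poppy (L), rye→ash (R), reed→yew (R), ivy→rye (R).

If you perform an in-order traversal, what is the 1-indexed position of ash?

10

In-order visits the left subtree, then the node, then the right subtree.
At tulip: go left to plum.
  plum is a leaf — visit plum.
Visit tulip.
At tulip: go right to reed.
  At reed: go left to poppy.
    At poppy: go left to rose.
      At rose: go left to bay.
        bay is a leaf — visit bay.
      Visit rose.
      At rose: no right child.
    Visit poppy.
    At poppy: no right child.
  Visit reed.
  At reed: go right to yew.
    At yew: go left to moss.
      At moss: no left child.
      Visit moss.
      At moss: go right to ivy.
        At ivy: no left child.
        Visit ivy.
        At ivy: go right to rye.
          At rye: no left child.
          Visit rye.
          At rye: go right to ash.
            ash is a leaf — visit ash.
    Visit yew.
    At yew: no right child.
Full in-order sequence: plum, tulip, bay, rose, poppy, reed, moss, ivy, rye, ash, yew.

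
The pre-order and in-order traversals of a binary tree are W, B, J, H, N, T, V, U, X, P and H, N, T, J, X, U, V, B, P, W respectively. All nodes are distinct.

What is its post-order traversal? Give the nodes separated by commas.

The first element of pre-order is the root; it splits in-order into left and right subtrees.
Root W: left subtree has 9 nodes {H, N, T, J, X, U, V, B, P}, right has 0 { }.
  Root B: left subtree has 7 nodes {H, N, T, J, X, U, V}, right has 1 {P}.
    Root J: left subtree has 3 nodes {H, N, T}, right has 3 {X, U, V}.
      Root H: left subtree has 0 nodes { }, right has 2 {N, T}.
        Root N: left subtree has 0 nodes { }, right has 1 {T}.
      Root V: left subtree has 2 nodes {X, U}, right has 0 { }.
        Root U: left subtree has 1 node {X}, right has 0 { }.

T, N, H, X, U, V, J, P, B, W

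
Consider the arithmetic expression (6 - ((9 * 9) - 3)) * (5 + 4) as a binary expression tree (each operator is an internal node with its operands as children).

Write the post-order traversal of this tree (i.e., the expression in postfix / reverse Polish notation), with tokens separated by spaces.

Post-order on an expression tree gives postfix notation: for each operator, emit left operand, right operand, then the operator.

6 9 9 * 3 - - 5 4 + *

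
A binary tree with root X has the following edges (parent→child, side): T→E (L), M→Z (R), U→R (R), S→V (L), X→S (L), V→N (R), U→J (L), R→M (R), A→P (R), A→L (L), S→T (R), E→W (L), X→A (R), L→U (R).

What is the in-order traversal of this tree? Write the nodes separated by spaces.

In-order visits the left subtree, then the node, then the right subtree.
At X: go left to S.
  At S: go left to V.
    At V: no left child.
    Visit V.
    At V: go right to N.
      N is a leaf — visit N.
  Visit S.
  At S: go right to T.
    At T: go left to E.
      At E: go left to W.
        W is a leaf — visit W.
      Visit E.
      At E: no right child.
    Visit T.
    At T: no right child.
Visit X.
At X: go right to A.
  At A: go left to L.
    At L: no left child.
    Visit L.
    At L: go right to U.
      At U: go left to J.
        J is a leaf — visit J.
      Visit U.
      At U: go right to R.
        At R: no left child.
        Visit R.
        At R: go right to M.
          At M: no left child.
          Visit M.
          At M: go right to Z.
            Z is a leaf — visit Z.
  Visit A.
  At A: go right to P.
    P is a leaf — visit P.

V N S W E T X L J U R M Z A P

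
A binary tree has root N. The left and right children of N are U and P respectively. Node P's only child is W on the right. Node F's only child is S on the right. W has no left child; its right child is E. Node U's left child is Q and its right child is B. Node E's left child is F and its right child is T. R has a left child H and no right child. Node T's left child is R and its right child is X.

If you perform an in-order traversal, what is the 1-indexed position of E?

In-order visits the left subtree, then the node, then the right subtree.
At N: go left to U.
  At U: go left to Q.
    Q is a leaf — visit Q.
  Visit U.
  At U: go right to B.
    B is a leaf — visit B.
Visit N.
At N: go right to P.
  At P: no left child.
  Visit P.
  At P: go right to W.
    At W: no left child.
    Visit W.
    At W: go right to E.
      At E: go left to F.
        At F: no left child.
        Visit F.
        At F: go right to S.
          S is a leaf — visit S.
      Visit E.
      At E: go right to T.
        At T: go left to R.
          At R: go left to H.
            H is a leaf — visit H.
          Visit R.
          At R: no right child.
        Visit T.
        At T: go right to X.
          X is a leaf — visit X.
Full in-order sequence: Q, U, B, N, P, W, F, S, E, H, R, T, X.

9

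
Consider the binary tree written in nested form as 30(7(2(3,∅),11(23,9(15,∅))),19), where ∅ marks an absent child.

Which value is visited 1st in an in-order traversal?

3

In-order visits the left subtree, then the node, then the right subtree.
At 30: go left to 7.
  At 7: go left to 2.
    At 2: go left to 3.
      3 is a leaf — visit 3.
    Visit 2.
    At 2: no right child.
  Visit 7.
  At 7: go right to 11.
    At 11: go left to 23.
      23 is a leaf — visit 23.
    Visit 11.
    At 11: go right to 9.
      At 9: go left to 15.
        15 is a leaf — visit 15.
      Visit 9.
      At 9: no right child.
Visit 30.
At 30: go right to 19.
  19 is a leaf — visit 19.
Full in-order sequence: 3, 2, 7, 23, 11, 15, 9, 30, 19.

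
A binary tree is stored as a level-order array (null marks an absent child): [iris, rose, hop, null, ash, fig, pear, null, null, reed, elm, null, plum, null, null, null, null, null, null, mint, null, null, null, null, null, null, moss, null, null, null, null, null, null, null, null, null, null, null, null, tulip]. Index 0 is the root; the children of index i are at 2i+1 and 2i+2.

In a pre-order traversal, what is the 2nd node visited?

Pre-order visits the node, then its left subtree, then its right subtree.
Visit iris.
At iris: go left to rose.
  Visit rose.
  At rose: no left child.
  At rose: go right to ash.
    Visit ash.
    At ash: go left to reed.
      Visit reed.
      At reed: go left to mint.
        Visit mint.
        At mint: go left to tulip.
          tulip is a leaf — visit tulip.
        At mint: no right child.
      At reed: no right child.
    At ash: go right to elm.
      elm is a leaf — visit elm.
At iris: go right to hop.
  Visit hop.
  At hop: go left to fig.
    Visit fig.
    At fig: no left child.
    At fig: go right to plum.
      Visit plum.
      At plum: no left child.
      At plum: go right to moss.
        moss is a leaf — visit moss.
  At hop: go right to pear.
    pear is a leaf — visit pear.
Full pre-order sequence: iris, rose, ash, reed, mint, tulip, elm, hop, fig, plum, moss, pear.

rose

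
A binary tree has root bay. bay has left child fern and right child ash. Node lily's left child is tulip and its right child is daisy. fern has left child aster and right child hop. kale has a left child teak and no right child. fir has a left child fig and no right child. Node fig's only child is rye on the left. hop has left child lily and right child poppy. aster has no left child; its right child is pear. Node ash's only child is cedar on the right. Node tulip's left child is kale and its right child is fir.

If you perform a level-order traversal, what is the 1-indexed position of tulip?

10

Level-order visits nodes level by level from the root, left to right within each level.
Level 0: bay
Level 1: fern, ash
Level 2: aster, hop, cedar
Level 3: pear, lily, poppy
Level 4: tulip, daisy
Level 5: kale, fir
Level 6: teak, fig
Level 7: rye
Full level-order sequence: bay, fern, ash, aster, hop, cedar, pear, lily, poppy, tulip, daisy, kale, fir, teak, fig, rye.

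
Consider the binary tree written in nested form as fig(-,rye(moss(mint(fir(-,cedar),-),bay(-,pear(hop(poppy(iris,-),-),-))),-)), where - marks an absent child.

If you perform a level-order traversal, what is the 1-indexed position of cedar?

Level-order visits nodes level by level from the root, left to right within each level.
Level 0: fig
Level 1: rye
Level 2: moss
Level 3: mint, bay
Level 4: fir, pear
Level 5: cedar, hop
Level 6: poppy
Level 7: iris
Full level-order sequence: fig, rye, moss, mint, bay, fir, pear, cedar, hop, poppy, iris.

8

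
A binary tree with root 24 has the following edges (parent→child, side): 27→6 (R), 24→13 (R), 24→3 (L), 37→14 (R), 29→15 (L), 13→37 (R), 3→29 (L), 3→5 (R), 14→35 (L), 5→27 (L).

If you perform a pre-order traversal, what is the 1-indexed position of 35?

11

Pre-order visits the node, then its left subtree, then its right subtree.
Visit 24.
At 24: go left to 3.
  Visit 3.
  At 3: go left to 29.
    Visit 29.
    At 29: go left to 15.
      15 is a leaf — visit 15.
    At 29: no right child.
  At 3: go right to 5.
    Visit 5.
    At 5: go left to 27.
      Visit 27.
      At 27: no left child.
      At 27: go right to 6.
        6 is a leaf — visit 6.
    At 5: no right child.
At 24: go right to 13.
  Visit 13.
  At 13: no left child.
  At 13: go right to 37.
    Visit 37.
    At 37: no left child.
    At 37: go right to 14.
      Visit 14.
      At 14: go left to 35.
        35 is a leaf — visit 35.
      At 14: no right child.
Full pre-order sequence: 24, 3, 29, 15, 5, 27, 6, 13, 37, 14, 35.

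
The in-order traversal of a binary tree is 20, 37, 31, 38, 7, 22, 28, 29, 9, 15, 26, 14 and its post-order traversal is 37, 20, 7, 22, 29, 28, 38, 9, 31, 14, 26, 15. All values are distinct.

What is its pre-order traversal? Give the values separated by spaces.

15 31 20 37 9 38 28 22 7 29 26 14

The last element of post-order is the root; it splits in-order into left and right subtrees.
Root 15: left subtree has 9 nodes {20, 37, 31, 38, 7, 22, 28, 29, 9}, right has 2 {26, 14}.
  Root 31: left subtree has 2 nodes {20, 37}, right has 6 {38, 7, 22, 28, 29, 9}.
    Root 20: left subtree has 0 nodes { }, right has 1 {37}.
    Root 9: left subtree has 5 nodes {38, 7, 22, 28, 29}, right has 0 { }.
      Root 38: left subtree has 0 nodes { }, right has 4 {7, 22, 28, 29}.
        Root 28: left subtree has 2 nodes {7, 22}, right has 1 {29}.
          Root 22: left subtree has 1 node {7}, right has 0 { }.
  Root 26: left subtree has 0 nodes { }, right has 1 {14}.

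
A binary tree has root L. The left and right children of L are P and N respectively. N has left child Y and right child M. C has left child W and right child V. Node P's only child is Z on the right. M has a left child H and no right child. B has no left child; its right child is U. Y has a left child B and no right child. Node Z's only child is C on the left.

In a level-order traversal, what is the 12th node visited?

U

Level-order visits nodes level by level from the root, left to right within each level.
Level 0: L
Level 1: P, N
Level 2: Z, Y, M
Level 3: C, B, H
Level 4: W, V, U
Full level-order sequence: L, P, N, Z, Y, M, C, B, H, W, V, U.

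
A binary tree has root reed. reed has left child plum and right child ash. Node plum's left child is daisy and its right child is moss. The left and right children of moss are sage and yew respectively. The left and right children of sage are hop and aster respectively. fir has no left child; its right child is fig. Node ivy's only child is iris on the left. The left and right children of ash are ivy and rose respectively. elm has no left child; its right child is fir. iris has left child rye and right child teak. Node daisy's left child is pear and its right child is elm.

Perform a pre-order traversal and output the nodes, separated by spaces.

reed plum daisy pear elm fir fig moss sage hop aster yew ash ivy iris rye teak rose

Pre-order visits the node, then its left subtree, then its right subtree.
Visit reed.
At reed: go left to plum.
  Visit plum.
  At plum: go left to daisy.
    Visit daisy.
    At daisy: go left to pear.
      pear is a leaf — visit pear.
    At daisy: go right to elm.
      Visit elm.
      At elm: no left child.
      At elm: go right to fir.
        Visit fir.
        At fir: no left child.
        At fir: go right to fig.
          fig is a leaf — visit fig.
  At plum: go right to moss.
    Visit moss.
    At moss: go left to sage.
      Visit sage.
      At sage: go left to hop.
        hop is a leaf — visit hop.
      At sage: go right to aster.
        aster is a leaf — visit aster.
    At moss: go right to yew.
      yew is a leaf — visit yew.
At reed: go right to ash.
  Visit ash.
  At ash: go left to ivy.
    Visit ivy.
    At ivy: go left to iris.
      Visit iris.
      At iris: go left to rye.
        rye is a leaf — visit rye.
      At iris: go right to teak.
        teak is a leaf — visit teak.
    At ivy: no right child.
  At ash: go right to rose.
    rose is a leaf — visit rose.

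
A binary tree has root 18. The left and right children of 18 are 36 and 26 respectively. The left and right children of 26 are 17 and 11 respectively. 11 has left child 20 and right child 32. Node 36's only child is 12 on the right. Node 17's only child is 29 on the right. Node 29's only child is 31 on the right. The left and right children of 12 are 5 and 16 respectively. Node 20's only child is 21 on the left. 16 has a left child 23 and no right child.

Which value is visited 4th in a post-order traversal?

Post-order visits the left subtree, then the right subtree, then the node.
At 18: go left to 36.
  At 36: no left child.
  At 36: go right to 12.
    At 12: go left to 5.
      5 is a leaf — visit 5.
    At 12: go right to 16.
      At 16: go left to 23.
        23 is a leaf — visit 23.
      At 16: no right child.
      Visit 16.
    Visit 12.
  Visit 36.
At 18: go right to 26.
  At 26: go left to 17.
    At 17: no left child.
    At 17: go right to 29.
      At 29: no left child.
      At 29: go right to 31.
        31 is a leaf — visit 31.
      Visit 29.
    Visit 17.
  At 26: go right to 11.
    At 11: go left to 20.
      At 20: go left to 21.
        21 is a leaf — visit 21.
      At 20: no right child.
      Visit 20.
    At 11: go right to 32.
      32 is a leaf — visit 32.
    Visit 11.
  Visit 26.
Visit 18.
Full post-order sequence: 5, 23, 16, 12, 36, 31, 29, 17, 21, 20, 32, 11, 26, 18.

12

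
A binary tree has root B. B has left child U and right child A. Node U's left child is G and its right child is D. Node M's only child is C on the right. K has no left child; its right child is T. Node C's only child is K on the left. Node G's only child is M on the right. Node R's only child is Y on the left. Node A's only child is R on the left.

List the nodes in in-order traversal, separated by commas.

In-order visits the left subtree, then the node, then the right subtree.
At B: go left to U.
  At U: go left to G.
    At G: no left child.
    Visit G.
    At G: go right to M.
      At M: no left child.
      Visit M.
      At M: go right to C.
        At C: go left to K.
          At K: no left child.
          Visit K.
          At K: go right to T.
            T is a leaf — visit T.
        Visit C.
        At C: no right child.
  Visit U.
  At U: go right to D.
    D is a leaf — visit D.
Visit B.
At B: go right to A.
  At A: go left to R.
    At R: go left to Y.
      Y is a leaf — visit Y.
    Visit R.
    At R: no right child.
  Visit A.
  At A: no right child.

G, M, K, T, C, U, D, B, Y, R, A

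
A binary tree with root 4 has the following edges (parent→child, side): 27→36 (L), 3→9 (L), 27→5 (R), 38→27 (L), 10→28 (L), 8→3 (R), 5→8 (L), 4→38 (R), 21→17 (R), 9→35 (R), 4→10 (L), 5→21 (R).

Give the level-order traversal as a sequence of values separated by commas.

Level-order visits nodes level by level from the root, left to right within each level.
Level 0: 4
Level 1: 10, 38
Level 2: 28, 27
Level 3: 36, 5
Level 4: 8, 21
Level 5: 3, 17
Level 6: 9
Level 7: 35

4, 10, 38, 28, 27, 36, 5, 8, 21, 3, 17, 9, 35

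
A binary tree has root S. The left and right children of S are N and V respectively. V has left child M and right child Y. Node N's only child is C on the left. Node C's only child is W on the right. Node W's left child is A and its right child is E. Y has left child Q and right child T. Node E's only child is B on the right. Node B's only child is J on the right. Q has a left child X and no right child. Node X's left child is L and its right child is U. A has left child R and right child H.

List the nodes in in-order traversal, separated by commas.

In-order visits the left subtree, then the node, then the right subtree.
At S: go left to N.
  At N: go left to C.
    At C: no left child.
    Visit C.
    At C: go right to W.
      At W: go left to A.
        At A: go left to R.
          R is a leaf — visit R.
        Visit A.
        At A: go right to H.
          H is a leaf — visit H.
      Visit W.
      At W: go right to E.
        At E: no left child.
        Visit E.
        At E: go right to B.
          At B: no left child.
          Visit B.
          At B: go right to J.
            J is a leaf — visit J.
  Visit N.
  At N: no right child.
Visit S.
At S: go right to V.
  At V: go left to M.
    M is a leaf — visit M.
  Visit V.
  At V: go right to Y.
    At Y: go left to Q.
      At Q: go left to X.
        At X: go left to L.
          L is a leaf — visit L.
        Visit X.
        At X: go right to U.
          U is a leaf — visit U.
      Visit Q.
      At Q: no right child.
    Visit Y.
    At Y: go right to T.
      T is a leaf — visit T.

C, R, A, H, W, E, B, J, N, S, M, V, L, X, U, Q, Y, T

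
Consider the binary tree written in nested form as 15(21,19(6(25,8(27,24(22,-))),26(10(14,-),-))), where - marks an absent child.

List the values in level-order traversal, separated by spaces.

Level-order visits nodes level by level from the root, left to right within each level.
Level 0: 15
Level 1: 21, 19
Level 2: 6, 26
Level 3: 25, 8, 10
Level 4: 27, 24, 14
Level 5: 22

15 21 19 6 26 25 8 10 27 24 14 22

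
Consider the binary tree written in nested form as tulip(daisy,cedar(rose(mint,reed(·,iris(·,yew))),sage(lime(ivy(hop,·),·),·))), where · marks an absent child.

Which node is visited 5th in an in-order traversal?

reed

In-order visits the left subtree, then the node, then the right subtree.
At tulip: go left to daisy.
  daisy is a leaf — visit daisy.
Visit tulip.
At tulip: go right to cedar.
  At cedar: go left to rose.
    At rose: go left to mint.
      mint is a leaf — visit mint.
    Visit rose.
    At rose: go right to reed.
      At reed: no left child.
      Visit reed.
      At reed: go right to iris.
        At iris: no left child.
        Visit iris.
        At iris: go right to yew.
          yew is a leaf — visit yew.
  Visit cedar.
  At cedar: go right to sage.
    At sage: go left to lime.
      At lime: go left to ivy.
        At ivy: go left to hop.
          hop is a leaf — visit hop.
        Visit ivy.
        At ivy: no right child.
      Visit lime.
      At lime: no right child.
    Visit sage.
    At sage: no right child.
Full in-order sequence: daisy, tulip, mint, rose, reed, iris, yew, cedar, hop, ivy, lime, sage.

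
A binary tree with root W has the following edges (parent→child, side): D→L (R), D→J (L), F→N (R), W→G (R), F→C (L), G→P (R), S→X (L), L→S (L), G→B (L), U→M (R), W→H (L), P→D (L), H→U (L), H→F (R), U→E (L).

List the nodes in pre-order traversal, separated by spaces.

Pre-order visits the node, then its left subtree, then its right subtree.
Visit W.
At W: go left to H.
  Visit H.
  At H: go left to U.
    Visit U.
    At U: go left to E.
      E is a leaf — visit E.
    At U: go right to M.
      M is a leaf — visit M.
  At H: go right to F.
    Visit F.
    At F: go left to C.
      C is a leaf — visit C.
    At F: go right to N.
      N is a leaf — visit N.
At W: go right to G.
  Visit G.
  At G: go left to B.
    B is a leaf — visit B.
  At G: go right to P.
    Visit P.
    At P: go left to D.
      Visit D.
      At D: go left to J.
        J is a leaf — visit J.
      At D: go right to L.
        Visit L.
        At L: go left to S.
          Visit S.
          At S: go left to X.
            X is a leaf — visit X.
          At S: no right child.
        At L: no right child.
    At P: no right child.

W H U E M F C N G B P D J L S X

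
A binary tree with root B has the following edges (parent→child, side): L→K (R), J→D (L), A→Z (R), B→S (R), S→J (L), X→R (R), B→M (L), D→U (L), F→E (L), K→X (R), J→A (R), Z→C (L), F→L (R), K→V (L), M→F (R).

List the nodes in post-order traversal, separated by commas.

Post-order visits the left subtree, then the right subtree, then the node.
At B: go left to M.
  At M: no left child.
  At M: go right to F.
    At F: go left to E.
      E is a leaf — visit E.
    At F: go right to L.
      At L: no left child.
      At L: go right to K.
        At K: go left to V.
          V is a leaf — visit V.
        At K: go right to X.
          At X: no left child.
          At X: go right to R.
            R is a leaf — visit R.
          Visit X.
        Visit K.
      Visit L.
    Visit F.
  Visit M.
At B: go right to S.
  At S: go left to J.
    At J: go left to D.
      At D: go left to U.
        U is a leaf — visit U.
      At D: no right child.
      Visit D.
    At J: go right to A.
      At A: no left child.
      At A: go right to Z.
        At Z: go left to C.
          C is a leaf — visit C.
        At Z: no right child.
        Visit Z.
      Visit A.
    Visit J.
  At S: no right child.
  Visit S.
Visit B.

E, V, R, X, K, L, F, M, U, D, C, Z, A, J, S, B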